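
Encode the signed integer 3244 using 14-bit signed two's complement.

3244 is non-negative, so write it directly in 14 bits: 00110010101100.

00110010101100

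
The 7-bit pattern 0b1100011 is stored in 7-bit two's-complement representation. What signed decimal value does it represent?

-29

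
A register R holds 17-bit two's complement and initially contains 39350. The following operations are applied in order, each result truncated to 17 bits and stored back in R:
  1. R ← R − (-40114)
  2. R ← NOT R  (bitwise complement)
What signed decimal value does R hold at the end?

Start: R = 39350 = 01001100110110110.
R = 39350 − (-40114) = 79464; wraps to -51608 = 10011011001101000
R = NOT 10011011001101000 = 01100100110010111 = 51607

51607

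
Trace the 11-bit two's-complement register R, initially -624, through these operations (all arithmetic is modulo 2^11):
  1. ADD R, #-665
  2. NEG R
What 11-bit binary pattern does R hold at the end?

Start: R = -624 = 10110010000.
R = -624 + (-665) = -1289; wraps to 759 = 01011110111
R = −(759) = -759 = 10100001001

10100001001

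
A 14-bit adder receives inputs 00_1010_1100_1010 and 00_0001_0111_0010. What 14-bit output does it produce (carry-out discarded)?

  00101011001010
+ 00000101110010
= 00110000111100

00110000111100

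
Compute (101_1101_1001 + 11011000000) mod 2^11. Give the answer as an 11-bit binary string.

  10111011001
+ 11011000000
= 10010011001  (discard carry-out 1)

10010011001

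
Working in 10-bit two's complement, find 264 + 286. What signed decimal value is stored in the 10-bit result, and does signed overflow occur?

264 → 0100001000
286 → 0100011110
  0100001000
+ 0100011110
= 1000100110
Result 1000100110: MSB = 1 → 550 − 1024 = -474.
Both addends are non-negative but the stored result is negative: signed overflow. The true value 264 + 286 = 550 lies outside [-512, 511].

-474; overflow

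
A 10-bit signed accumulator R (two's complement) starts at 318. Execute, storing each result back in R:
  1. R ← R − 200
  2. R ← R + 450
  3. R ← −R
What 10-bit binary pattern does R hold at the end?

Start: R = 318 = 0100111110.
R = 318 − 200 = 118 = 0001110110
R = 118 + 450 = 568; wraps to -456 = 1000111000
R = −(-456) = 456 = 0111001000

0111001000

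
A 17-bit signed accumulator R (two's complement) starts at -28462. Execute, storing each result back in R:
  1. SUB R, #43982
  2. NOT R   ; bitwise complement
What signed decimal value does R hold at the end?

-58629

Start: R = -28462 = 11001000011010010.
R = -28462 − 43982 = -72444; wraps to 58628 = 01110010100000100
R = NOT 01110010100000100 = 10001101011111011 = -58629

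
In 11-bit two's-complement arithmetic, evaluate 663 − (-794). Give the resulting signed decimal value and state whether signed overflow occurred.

-591; overflow

663 → 01010010111
-794 → 10011100110
Subtract via negate-and-add: invert 10011100110 + 1 = 01100011010 (i.e. 794).
  01010010111
+ 01100011010
= 10110110001
Result 10110110001: MSB = 1 → 1457 − 2048 = -591.
Both addends (after negating the subtrahend) are non-negative but the stored result is negative: signed overflow. The true value 663 − (-794) = 1457 lies outside [-1024, 1023].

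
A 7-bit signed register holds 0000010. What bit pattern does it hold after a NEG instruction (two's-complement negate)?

Invert: 1111101. Add 1: 1111110.
Check: 0000010 = 2, 1111110 = -2.

1111110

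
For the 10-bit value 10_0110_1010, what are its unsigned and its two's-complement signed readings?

Unsigned: 1001101010 = 618.
Signed: MSB=1 → 618 − 1024 = -406.

unsigned = 618, signed = -406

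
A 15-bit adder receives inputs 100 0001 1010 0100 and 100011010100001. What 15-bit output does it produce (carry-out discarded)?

000100001000101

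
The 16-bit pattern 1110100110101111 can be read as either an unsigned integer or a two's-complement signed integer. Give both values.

unsigned = 59823, signed = -5713

Unsigned: 1110100110101111 = 59823.
Signed: MSB=1 → 59823 − 65536 = -5713.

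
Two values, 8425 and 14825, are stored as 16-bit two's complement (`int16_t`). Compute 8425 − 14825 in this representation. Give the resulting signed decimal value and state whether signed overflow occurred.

8425 → 0010000011101001
14825 → 0011100111101001
Subtract via negate-and-add: invert 0011100111101001 + 1 = 1100011000010111 (i.e. -14825).
  0010000011101001
+ 1100011000010111
= 1110011100000000
Result 1110011100000000: MSB = 1 → 59136 − 65536 = -6400.
Addends (after negating the subtrahend) have opposite signs, so signed overflow cannot occur.

-6400; no overflow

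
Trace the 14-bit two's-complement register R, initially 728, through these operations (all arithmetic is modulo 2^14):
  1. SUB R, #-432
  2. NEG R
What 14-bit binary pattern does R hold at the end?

11101101111000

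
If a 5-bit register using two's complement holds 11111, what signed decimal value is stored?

MSB is 1, so the value is negative.
Unsigned reading: 31. Subtract 2^5 = 32: 31 − 32 = -1.

-1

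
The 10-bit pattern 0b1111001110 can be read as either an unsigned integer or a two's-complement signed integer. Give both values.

unsigned = 974, signed = -50

Unsigned: 1111001110 = 974.
Signed: MSB=1 → 974 − 1024 = -50.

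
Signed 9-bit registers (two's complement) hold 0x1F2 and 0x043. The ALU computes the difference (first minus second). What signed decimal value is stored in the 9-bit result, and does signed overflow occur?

0x1F2 = 111110010 = -14 (signed)
0x043 = 001000011 = 67 (signed)
Subtract via negate-and-add: invert 001000011 + 1 = 110111101 (i.e. -67).
  111110010
+ 110111101
= 110101111  (discard carry-out 1)
Result 110101111: MSB = 1 → 431 − 512 = -81.
Both addends (after negating the subtrahend) are negative and so is the stored result: no signed overflow.

-81; no overflow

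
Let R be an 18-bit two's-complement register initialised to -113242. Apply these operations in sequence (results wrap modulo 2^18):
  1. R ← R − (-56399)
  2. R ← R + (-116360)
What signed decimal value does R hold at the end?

Start: R = -113242 = 100100010110100110.
R = -113242 − (-56399) = -56843 = 110010000111110101
R = -56843 + (-116360) = -173203; wraps to 88941 = 010101101101101101

88941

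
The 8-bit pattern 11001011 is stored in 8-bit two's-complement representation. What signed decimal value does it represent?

MSB is 1, so the value is negative.
Invert: 00110100. Add 1: 00110101 = 53. So the value is −53.

-53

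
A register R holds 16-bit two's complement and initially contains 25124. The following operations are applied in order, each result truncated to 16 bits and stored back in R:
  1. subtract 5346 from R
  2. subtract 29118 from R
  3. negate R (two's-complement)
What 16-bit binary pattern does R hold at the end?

Start: R = 25124 = 0110001000100100.
R = 25124 − 5346 = 19778 = 0100110101000010
R = 19778 − 29118 = -9340 = 1101101110000100
R = −(-9340) = 9340 = 0010010001111100

0010010001111100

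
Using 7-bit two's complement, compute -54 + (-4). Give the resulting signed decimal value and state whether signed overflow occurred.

-54 → 1001010
-4 → 1111100
  1001010
+ 1111100
= 1000110  (discard carry-out 1)
Result 1000110: MSB = 1 → 70 − 128 = -58.
Both addends are negative and so is the stored result: no signed overflow.

-58; no overflow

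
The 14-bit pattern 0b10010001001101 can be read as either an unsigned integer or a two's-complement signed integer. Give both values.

unsigned = 9293, signed = -7091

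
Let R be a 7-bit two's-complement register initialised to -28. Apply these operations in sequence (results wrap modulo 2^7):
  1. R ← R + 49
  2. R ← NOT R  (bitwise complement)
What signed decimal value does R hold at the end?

Start: R = -28 = 1100100.
R = -28 + 49 = 21 = 0010101
R = NOT 0010101 = 1101010 = -22

-22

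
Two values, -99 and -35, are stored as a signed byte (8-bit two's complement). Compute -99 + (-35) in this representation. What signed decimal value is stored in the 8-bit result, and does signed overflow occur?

122; overflow

-99 → 10011101
-35 → 11011101
  10011101
+ 11011101
= 01111010  (discard carry-out 1)
Result 01111010: MSB = 0 → value 122.
Both addends are negative but the stored result is non-negative: signed overflow. The true value -99 + (-35) = -134 lies outside [-128, 127].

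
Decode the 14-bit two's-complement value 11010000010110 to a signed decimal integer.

-3050

MSB is 1, so the value is negative.
Unsigned reading: 13334. Subtract 2^14 = 16384: 13334 − 16384 = -3050.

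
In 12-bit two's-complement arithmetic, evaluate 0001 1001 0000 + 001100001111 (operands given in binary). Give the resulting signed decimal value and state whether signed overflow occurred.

0001 1001 0000 → 000110010000 = 400 (signed)
001100001111 = 783 (signed)
  000110010000
+ 001100001111
= 010010011111
Result 010010011111: MSB = 0 → value 1183.
Both addends are non-negative and so is the stored result: no signed overflow.

1183; no overflow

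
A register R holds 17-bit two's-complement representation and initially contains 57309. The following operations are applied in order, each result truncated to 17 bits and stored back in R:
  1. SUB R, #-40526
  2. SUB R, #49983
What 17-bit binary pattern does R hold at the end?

01011101011101100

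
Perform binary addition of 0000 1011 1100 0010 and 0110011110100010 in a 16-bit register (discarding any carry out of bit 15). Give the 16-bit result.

0111001101100100

  0000101111000010
+ 0110011110100010
= 0111001101100100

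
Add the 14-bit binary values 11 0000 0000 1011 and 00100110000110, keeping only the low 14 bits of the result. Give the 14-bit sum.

11100110010001

  11000000001011
+ 00100110000110
= 11100110010001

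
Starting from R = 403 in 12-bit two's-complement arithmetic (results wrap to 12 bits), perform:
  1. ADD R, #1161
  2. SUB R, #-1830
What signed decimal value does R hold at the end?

-702

Start: R = 403 = 000110010011.
R = 403 + 1161 = 1564 = 011000011100
R = 1564 − (-1830) = 3394; wraps to -702 = 110101000010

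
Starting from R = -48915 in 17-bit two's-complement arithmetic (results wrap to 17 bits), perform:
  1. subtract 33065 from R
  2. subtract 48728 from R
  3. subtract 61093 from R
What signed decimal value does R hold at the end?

-60729

Start: R = -48915 = 10100000011101101.
R = -48915 − 33065 = -81980; wraps to 49092 = 01011111111000100
R = 49092 − 48728 = 364 = 00000000101101100
R = 364 − 61093 = -60729 = 10001001011000111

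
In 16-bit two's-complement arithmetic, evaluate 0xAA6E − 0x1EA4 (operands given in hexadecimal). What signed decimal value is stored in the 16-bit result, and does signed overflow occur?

-29750; no overflow

0xAA6E = 1010101001101110 = -21906 (signed)
0x1EA4 = 0001111010100100 = 7844 (signed)
Subtract via negate-and-add: invert 0001111010100100 + 1 = 1110000101011100 (i.e. -7844).
  1010101001101110
+ 1110000101011100
= 1000101111001010  (discard carry-out 1)
Result 1000101111001010: MSB = 1 → 35786 − 65536 = -29750.
Both addends (after negating the subtrahend) are negative and so is the stored result: no signed overflow.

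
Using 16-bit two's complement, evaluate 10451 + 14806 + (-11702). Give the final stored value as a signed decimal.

13555

10451 + 14806 = 25257 (0110001010101001)
25257 + (-11702) = 13555 (0011010011110011)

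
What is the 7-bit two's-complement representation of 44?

44 is non-negative, so write it directly in 7 bits: 0101100.

0101100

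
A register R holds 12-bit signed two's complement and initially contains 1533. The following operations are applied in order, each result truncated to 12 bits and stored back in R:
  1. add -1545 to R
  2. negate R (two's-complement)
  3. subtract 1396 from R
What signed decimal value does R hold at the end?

-1384

Start: R = 1533 = 010111111101.
R = 1533 + (-1545) = -12 = 111111110100
R = −(-12) = 12 = 000000001100
R = 12 − 1396 = -1384 = 101010011000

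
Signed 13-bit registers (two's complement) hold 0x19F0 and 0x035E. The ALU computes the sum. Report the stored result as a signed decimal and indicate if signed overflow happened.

0x19F0 = 1100111110000 = -1552 (signed)
0x035E = 0001101011110 = 862 (signed)
  1100111110000
+ 0001101011110
= 1110101001110
Result 1110101001110: MSB = 1 → 7502 − 8192 = -690.
Addends have opposite signs, so signed overflow cannot occur.

-690; no overflow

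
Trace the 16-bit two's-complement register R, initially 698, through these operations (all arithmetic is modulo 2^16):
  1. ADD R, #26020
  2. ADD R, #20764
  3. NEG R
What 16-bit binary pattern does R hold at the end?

Start: R = 698 = 0000001010111010.
R = 698 + 26020 = 26718 = 0110100001011110
R = 26718 + 20764 = 47482; wraps to -18054 = 1011100101111010
R = −(-18054) = 18054 = 0100011010000110

0100011010000110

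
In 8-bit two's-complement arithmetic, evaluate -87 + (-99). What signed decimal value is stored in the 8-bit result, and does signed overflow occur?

70; overflow

-87 → 10101001
-99 → 10011101
  10101001
+ 10011101
= 01000110  (discard carry-out 1)
Result 01000110: MSB = 0 → value 70.
Both addends are negative but the stored result is non-negative: signed overflow. The true value -87 + (-99) = -186 lies outside [-128, 127].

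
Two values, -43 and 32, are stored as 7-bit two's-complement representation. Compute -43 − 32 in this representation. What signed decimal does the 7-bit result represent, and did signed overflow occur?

-43 → 1010101
32 → 0100000
Subtract via negate-and-add: invert 0100000 + 1 = 1100000 (i.e. -32).
  1010101
+ 1100000
= 0110101  (discard carry-out 1)
Result 0110101: MSB = 0 → value 53.
Both addends (after negating the subtrahend) are negative but the stored result is non-negative: signed overflow. The true value -43 − 32 = -75 lies outside [-64, 63].

53; overflow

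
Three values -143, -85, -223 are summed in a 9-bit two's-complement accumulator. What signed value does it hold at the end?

-143 + (-85) = -228 (100011100)
-228 + (-223) = -451 → wraps to 61 (000111101)

61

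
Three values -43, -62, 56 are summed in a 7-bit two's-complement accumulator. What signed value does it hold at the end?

-49

-43 + (-62) = -105 → wraps to 23 (0010111)
23 + 56 = 79 → wraps to -49 (1001111)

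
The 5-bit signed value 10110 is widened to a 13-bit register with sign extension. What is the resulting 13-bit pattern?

1111111110110

MSB of 10110 is 1; replicate it into the new high bits.
11111111|10110 → 1111111110110 (still -10).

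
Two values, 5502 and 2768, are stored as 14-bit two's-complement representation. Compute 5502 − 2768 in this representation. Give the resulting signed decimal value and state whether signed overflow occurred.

2734; no overflow

5502 → 01010101111110
2768 → 00101011010000
Subtract via negate-and-add: invert 00101011010000 + 1 = 11010100110000 (i.e. -2768).
  01010101111110
+ 11010100110000
= 00101010101110  (discard carry-out 1)
Result 00101010101110: MSB = 0 → value 2734.
Addends (after negating the subtrahend) have opposite signs, so signed overflow cannot occur.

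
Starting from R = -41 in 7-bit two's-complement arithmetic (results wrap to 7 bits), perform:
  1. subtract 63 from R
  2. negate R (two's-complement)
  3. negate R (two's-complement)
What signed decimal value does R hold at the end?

Start: R = -41 = 1010111.
R = -41 − 63 = -104; wraps to 24 = 0011000
R = −(24) = -24 = 1101000
R = −(-24) = 24 = 0011000

24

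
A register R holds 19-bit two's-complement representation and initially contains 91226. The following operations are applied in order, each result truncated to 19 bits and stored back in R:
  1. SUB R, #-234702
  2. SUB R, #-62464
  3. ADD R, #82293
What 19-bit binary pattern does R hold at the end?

Start: R = 91226 = 0010110010001011010.
R = 91226 − (-234702) = 325928; wraps to -198360 = 1001111100100101000
R = -198360 − (-62464) = -135896 = 1011110110100101000
R = -135896 + 82293 = -53603 = 1110010111010011101

1110010111010011101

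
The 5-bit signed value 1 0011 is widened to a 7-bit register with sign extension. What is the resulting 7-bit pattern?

MSB of 10011 is 1; replicate it into the new high bits.
11|10011 → 1110011 (still -13).

1110011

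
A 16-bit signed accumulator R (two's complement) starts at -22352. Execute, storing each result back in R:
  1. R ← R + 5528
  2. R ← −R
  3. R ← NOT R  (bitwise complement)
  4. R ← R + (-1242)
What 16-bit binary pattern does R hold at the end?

1011100101101101

Start: R = -22352 = 1010100010110000.
R = -22352 + 5528 = -16824 = 1011111001001000
R = −(-16824) = 16824 = 0100000110111000
R = NOT 0100000110111000 = 1011111001000111 = -16825
R = -16825 + (-1242) = -18067 = 1011100101101101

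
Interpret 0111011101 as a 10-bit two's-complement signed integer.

MSB is 0, so the value is non-negative: 0111011101 = 477.

477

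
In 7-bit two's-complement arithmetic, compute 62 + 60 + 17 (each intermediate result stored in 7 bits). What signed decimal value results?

62 + 60 = 122 → wraps to -6 (1111010)
-6 + 17 = 11 (0001011)

11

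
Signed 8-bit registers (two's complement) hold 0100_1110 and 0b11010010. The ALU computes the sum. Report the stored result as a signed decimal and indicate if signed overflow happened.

32; no overflow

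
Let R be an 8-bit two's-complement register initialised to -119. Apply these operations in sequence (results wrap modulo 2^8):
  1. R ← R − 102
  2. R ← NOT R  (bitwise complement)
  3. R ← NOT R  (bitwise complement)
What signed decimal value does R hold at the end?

35

Start: R = -119 = 10001001.
R = -119 − 102 = -221; wraps to 35 = 00100011
R = NOT 00100011 = 11011100 = -36
R = NOT 11011100 = 00100011 = 35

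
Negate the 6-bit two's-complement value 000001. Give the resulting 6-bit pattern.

111111

Invert: 111110. Add 1: 111111.
Check: 000001 = 1, 111111 = -1.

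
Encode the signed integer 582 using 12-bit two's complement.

582 is non-negative, so write it directly in 12 bits: 001001000110.

001001000110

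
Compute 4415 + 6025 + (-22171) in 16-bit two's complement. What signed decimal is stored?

-11731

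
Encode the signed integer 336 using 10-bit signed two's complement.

0101010000

336 is non-negative, so write it directly in 10 bits: 0101010000.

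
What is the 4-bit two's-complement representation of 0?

0 is non-negative, so write it directly in 4 bits: 0000.

0000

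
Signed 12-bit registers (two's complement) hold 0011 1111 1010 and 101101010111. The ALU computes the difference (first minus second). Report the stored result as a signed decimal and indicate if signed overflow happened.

0011 1111 1010 → 001111111010 = 1018 (signed)
101101010111 = -1193 (signed)
Subtract via negate-and-add: invert 101101010111 + 1 = 010010101001 (i.e. 1193).
  001111111010
+ 010010101001
= 100010100011
Result 100010100011: MSB = 1 → 2211 − 4096 = -1885.
Both addends (after negating the subtrahend) are non-negative but the stored result is negative: signed overflow. The true value 1018 − (-1193) = 2211 lies outside [-2048, 2047].

-1885; overflow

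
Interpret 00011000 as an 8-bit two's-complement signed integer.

MSB is 0, so the value is non-negative: 00011000 = 24.

24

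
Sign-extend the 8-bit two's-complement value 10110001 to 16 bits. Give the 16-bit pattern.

1111111110110001

MSB of 10110001 is 1; replicate it into the new high bits.
11111111|10110001 → 1111111110110001 (still -79).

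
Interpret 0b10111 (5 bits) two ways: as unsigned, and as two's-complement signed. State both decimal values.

unsigned = 23, signed = -9

Unsigned: 10111 = 23.
Signed: MSB=1 → 23 − 32 = -9.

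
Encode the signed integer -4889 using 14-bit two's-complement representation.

|-4889| = 4889 = 01001100011001 in 14 bits.
Invert the bits: 10110011100110. Add 1: 10110011100111.
Check: 10110011100111 reads as 11495 − 16384 = -4889.

10110011100111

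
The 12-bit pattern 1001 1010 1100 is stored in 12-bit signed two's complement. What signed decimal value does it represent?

MSB is 1, so the value is negative.
Unsigned reading: 2476. Subtract 2^12 = 4096: 2476 − 4096 = -1620.

-1620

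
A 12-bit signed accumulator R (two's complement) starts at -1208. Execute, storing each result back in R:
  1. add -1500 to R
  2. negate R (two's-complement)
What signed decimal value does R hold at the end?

-1388

Start: R = -1208 = 101101001000.
R = -1208 + (-1500) = -2708; wraps to 1388 = 010101101100
R = −(1388) = -1388 = 101010010100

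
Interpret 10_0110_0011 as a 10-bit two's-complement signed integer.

-413

MSB is 1, so the value is negative.
Invert: 0110011100. Add 1: 0110011101 = 413. So the value is −413.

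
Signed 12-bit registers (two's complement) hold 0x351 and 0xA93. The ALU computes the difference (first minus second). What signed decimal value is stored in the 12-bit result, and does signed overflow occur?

0x351 = 001101010001 = 849 (signed)
0xA93 = 101010010011 = -1389 (signed)
Subtract via negate-and-add: invert 101010010011 + 1 = 010101101101 (i.e. 1389).
  001101010001
+ 010101101101
= 100010111110
Result 100010111110: MSB = 1 → 2238 − 4096 = -1858.
Both addends (after negating the subtrahend) are non-negative but the stored result is negative: signed overflow. The true value 849 − (-1389) = 2238 lies outside [-2048, 2047].

-1858; overflow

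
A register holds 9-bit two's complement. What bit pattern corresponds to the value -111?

110010001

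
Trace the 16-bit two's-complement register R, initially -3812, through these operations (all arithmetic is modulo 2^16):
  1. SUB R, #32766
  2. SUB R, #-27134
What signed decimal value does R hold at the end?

-9444

Start: R = -3812 = 1111000100011100.
R = -3812 − 32766 = -36578; wraps to 28958 = 0111000100011110
R = 28958 − (-27134) = 56092; wraps to -9444 = 1101101100011100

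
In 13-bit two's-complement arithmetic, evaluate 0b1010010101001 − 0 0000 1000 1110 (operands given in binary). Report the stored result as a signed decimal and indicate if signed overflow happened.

-3045; no overflow

0b1010010101001 → 1010010101001 = -2903 (signed)
0 0000 1000 1110 → 0000010001110 = 142 (signed)
Subtract via negate-and-add: invert 0000010001110 + 1 = 1111101110010 (i.e. -142).
  1010010101001
+ 1111101110010
= 1010000011011  (discard carry-out 1)
Result 1010000011011: MSB = 1 → 5147 − 8192 = -3045.
Both addends (after negating the subtrahend) are negative and so is the stored result: no signed overflow.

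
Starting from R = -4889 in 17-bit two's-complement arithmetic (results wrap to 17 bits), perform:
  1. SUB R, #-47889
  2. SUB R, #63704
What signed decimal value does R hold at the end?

-20704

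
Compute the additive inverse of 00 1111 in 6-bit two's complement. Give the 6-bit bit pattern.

Invert: 110000. Add 1: 110001.

110001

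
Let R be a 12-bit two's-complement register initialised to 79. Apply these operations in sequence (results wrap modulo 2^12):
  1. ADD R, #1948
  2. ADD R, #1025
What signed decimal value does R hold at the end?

Start: R = 79 = 000001001111.
R = 79 + 1948 = 2027 = 011111101011
R = 2027 + 1025 = 3052; wraps to -1044 = 101111101100

-1044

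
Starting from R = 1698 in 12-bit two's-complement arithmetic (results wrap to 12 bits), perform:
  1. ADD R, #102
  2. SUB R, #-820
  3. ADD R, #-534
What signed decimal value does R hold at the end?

-2010

Start: R = 1698 = 011010100010.
R = 1698 + 102 = 1800 = 011100001000
R = 1800 − (-820) = 2620; wraps to -1476 = 101000111100
R = -1476 + (-534) = -2010 = 100000100110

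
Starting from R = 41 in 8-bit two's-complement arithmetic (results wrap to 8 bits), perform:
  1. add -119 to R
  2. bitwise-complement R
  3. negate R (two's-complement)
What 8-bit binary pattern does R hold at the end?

10110011

Start: R = 41 = 00101001.
R = 41 + (-119) = -78 = 10110010
R = NOT 10110010 = 01001101 = 77
R = −(77) = -77 = 10110011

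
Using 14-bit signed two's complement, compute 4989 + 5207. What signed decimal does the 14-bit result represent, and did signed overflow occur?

-6188; overflow

4989 → 01001101111101
5207 → 01010001010111
  01001101111101
+ 01010001010111
= 10011111010100
Result 10011111010100: MSB = 1 → 10196 − 16384 = -6188.
Both addends are non-negative but the stored result is negative: signed overflow. The true value 4989 + 5207 = 10196 lies outside [-8192, 8191].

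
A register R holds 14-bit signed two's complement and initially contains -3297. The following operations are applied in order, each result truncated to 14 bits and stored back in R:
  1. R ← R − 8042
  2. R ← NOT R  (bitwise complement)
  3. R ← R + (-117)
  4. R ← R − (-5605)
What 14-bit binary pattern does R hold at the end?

00000110111010

Start: R = -3297 = 11001100011111.
R = -3297 − 8042 = -11339; wraps to 5045 = 01001110110101
R = NOT 01001110110101 = 10110001001010 = -5046
R = -5046 + (-117) = -5163 = 10101111010101
R = -5163 − (-5605) = 442 = 00000110111010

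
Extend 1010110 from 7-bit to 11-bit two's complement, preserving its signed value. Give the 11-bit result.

MSB of 1010110 is 1; replicate it into the new high bits.
1111|1010110 → 11111010110 (still -42).

11111010110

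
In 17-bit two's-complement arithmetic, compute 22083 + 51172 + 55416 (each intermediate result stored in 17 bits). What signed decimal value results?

-2401

22083 + 51172 = 73255 → wraps to -57817 (10001111000100111)
-57817 + 55416 = -2401 (11111011010011111)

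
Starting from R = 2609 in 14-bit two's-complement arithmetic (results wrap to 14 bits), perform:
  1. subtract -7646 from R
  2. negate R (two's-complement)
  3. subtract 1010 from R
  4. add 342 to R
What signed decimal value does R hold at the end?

5461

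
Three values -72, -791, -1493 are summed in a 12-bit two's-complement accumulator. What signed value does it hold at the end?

1740

-72 + (-791) = -863 (110010100001)
-863 + (-1493) = -2356 → wraps to 1740 (011011001100)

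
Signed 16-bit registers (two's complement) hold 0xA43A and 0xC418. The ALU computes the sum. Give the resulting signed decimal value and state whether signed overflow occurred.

0xA43A = 1010010000111010 = -23494 (signed)
0xC418 = 1100010000011000 = -15336 (signed)
  1010010000111010
+ 1100010000011000
= 0110100001010010  (discard carry-out 1)
Result 0110100001010010: MSB = 0 → value 26706.
Both addends are negative but the stored result is non-negative: signed overflow. The true value -23494 + (-15336) = -38830 lies outside [-32768, 32767].

26706; overflow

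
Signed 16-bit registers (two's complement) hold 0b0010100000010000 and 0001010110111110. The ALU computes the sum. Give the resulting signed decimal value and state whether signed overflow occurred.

0b0010100000010000 → 0010100000010000 = 10256 (signed)
0001010110111110 = 5566 (signed)
  0010100000010000
+ 0001010110111110
= 0011110111001110
Result 0011110111001110: MSB = 0 → value 15822.
Both addends are non-negative and so is the stored result: no signed overflow.

15822; no overflow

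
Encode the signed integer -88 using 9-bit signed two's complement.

110101000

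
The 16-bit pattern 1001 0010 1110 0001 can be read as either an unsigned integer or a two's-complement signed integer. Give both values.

Unsigned: 1001001011100001 = 37601.
Signed: MSB=1 → 37601 − 65536 = -27935.

unsigned = 37601, signed = -27935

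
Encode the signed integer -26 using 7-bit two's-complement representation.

1100110

|-26| = 26 = 0011010 in 7 bits.
Invert the bits: 1100101. Add 1: 1100110.
Check: 1100110 reads as 102 − 128 = -26.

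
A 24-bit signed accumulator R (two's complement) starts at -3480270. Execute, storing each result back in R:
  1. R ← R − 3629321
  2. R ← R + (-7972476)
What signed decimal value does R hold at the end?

Start: R = -3480270 = 110010101110010100110010.
R = -3480270 − 3629321 = -7109591 = 100100111000010000101001
R = -7109591 + (-7972476) = -15082067; wraps to 1695149 = 000110011101110110101101

1695149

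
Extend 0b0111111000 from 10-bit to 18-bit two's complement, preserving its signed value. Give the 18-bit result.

000000000111111000

MSB of 0111111000 is 0; replicate it into the new high bits.
00000000|0111111000 → 000000000111111000 (still 504).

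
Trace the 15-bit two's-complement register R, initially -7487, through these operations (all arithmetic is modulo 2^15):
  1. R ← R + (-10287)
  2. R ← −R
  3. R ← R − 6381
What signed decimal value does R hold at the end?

11393

Start: R = -7487 = 110001011000001.
R = -7487 + (-10287) = -17774; wraps to 14994 = 011101010010010
R = −(14994) = -14994 = 100010101101110
R = -14994 − 6381 = -21375; wraps to 11393 = 010110010000001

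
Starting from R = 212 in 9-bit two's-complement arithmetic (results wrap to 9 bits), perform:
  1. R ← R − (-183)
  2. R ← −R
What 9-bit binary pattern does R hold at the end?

Start: R = 212 = 011010100.
R = 212 − (-183) = 395; wraps to -117 = 110001011
R = −(-117) = 117 = 001110101

001110101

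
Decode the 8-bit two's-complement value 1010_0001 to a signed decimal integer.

-95

MSB is 1, so the value is negative.
Unsigned reading: 161. Subtract 2^8 = 256: 161 − 256 = -95.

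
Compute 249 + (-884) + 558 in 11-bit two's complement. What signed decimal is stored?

-77

249 + (-884) = -635 (10110000101)
-635 + 558 = -77 (11110110011)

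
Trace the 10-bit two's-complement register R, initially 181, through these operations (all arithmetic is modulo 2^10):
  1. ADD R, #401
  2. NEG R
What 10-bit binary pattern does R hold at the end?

Start: R = 181 = 0010110101.
R = 181 + 401 = 582; wraps to -442 = 1001000110
R = −(-442) = 442 = 0110111010

0110111010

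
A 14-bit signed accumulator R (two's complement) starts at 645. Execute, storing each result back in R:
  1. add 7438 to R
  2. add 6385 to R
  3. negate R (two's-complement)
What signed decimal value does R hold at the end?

1916

Start: R = 645 = 00001010000101.
R = 645 + 7438 = 8083 = 01111110010011
R = 8083 + 6385 = 14468; wraps to -1916 = 11100010000100
R = −(-1916) = 1916 = 00011101111100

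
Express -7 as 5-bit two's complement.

|-7| = 7 = 00111 in 5 bits.
Invert the bits: 11000. Add 1: 11001.

11001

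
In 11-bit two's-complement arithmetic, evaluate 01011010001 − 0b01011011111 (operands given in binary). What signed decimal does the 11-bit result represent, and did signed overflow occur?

-14; no overflow

01011010001 = 721 (signed)
0b01011011111 → 01011011111 = 735 (signed)
Subtract via negate-and-add: invert 01011011111 + 1 = 10100100001 (i.e. -735).
  01011010001
+ 10100100001
= 11111110010
Result 11111110010: MSB = 1 → 2034 − 2048 = -14.
Addends (after negating the subtrahend) have opposite signs, so signed overflow cannot occur.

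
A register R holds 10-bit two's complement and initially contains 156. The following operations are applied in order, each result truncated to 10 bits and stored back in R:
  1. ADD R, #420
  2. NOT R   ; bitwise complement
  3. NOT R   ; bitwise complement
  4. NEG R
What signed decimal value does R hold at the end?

448

Start: R = 156 = 0010011100.
R = 156 + 420 = 576; wraps to -448 = 1001000000
R = NOT 1001000000 = 0110111111 = 447
R = NOT 0110111111 = 1001000000 = -448
R = −(-448) = 448 = 0111000000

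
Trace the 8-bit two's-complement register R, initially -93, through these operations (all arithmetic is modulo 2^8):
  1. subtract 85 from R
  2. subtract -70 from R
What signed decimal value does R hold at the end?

Start: R = -93 = 10100011.
R = -93 − 85 = -178; wraps to 78 = 01001110
R = 78 − (-70) = 148; wraps to -108 = 10010100

-108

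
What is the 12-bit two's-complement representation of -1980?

100001000100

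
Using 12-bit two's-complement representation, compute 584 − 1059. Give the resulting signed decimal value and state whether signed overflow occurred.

-475; no overflow

584 → 001001001000
1059 → 010000100011
Subtract via negate-and-add: invert 010000100011 + 1 = 101111011101 (i.e. -1059).
  001001001000
+ 101111011101
= 111000100101
Result 111000100101: MSB = 1 → 3621 − 4096 = -475.
Addends (after negating the subtrahend) have opposite signs, so signed overflow cannot occur.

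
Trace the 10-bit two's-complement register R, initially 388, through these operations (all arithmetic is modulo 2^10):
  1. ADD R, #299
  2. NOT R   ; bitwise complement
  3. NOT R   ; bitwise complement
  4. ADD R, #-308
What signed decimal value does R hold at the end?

Start: R = 388 = 0110000100.
R = 388 + 299 = 687; wraps to -337 = 1010101111
R = NOT 1010101111 = 0101010000 = 336
R = NOT 0101010000 = 1010101111 = -337
R = -337 + (-308) = -645; wraps to 379 = 0101111011

379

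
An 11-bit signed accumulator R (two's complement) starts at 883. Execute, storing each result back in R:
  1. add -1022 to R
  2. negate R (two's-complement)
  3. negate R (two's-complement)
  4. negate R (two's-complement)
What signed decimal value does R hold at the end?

139

Start: R = 883 = 01101110011.
R = 883 + (-1022) = -139 = 11101110101
R = −(-139) = 139 = 00010001011
R = −(139) = -139 = 11101110101
R = −(-139) = 139 = 00010001011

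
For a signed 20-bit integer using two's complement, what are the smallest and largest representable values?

min = -524288, max = 524287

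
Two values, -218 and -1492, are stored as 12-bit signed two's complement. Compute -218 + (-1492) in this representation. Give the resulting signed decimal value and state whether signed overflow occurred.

-1710; no overflow

-218 → 111100100110
-1492 → 101000101100
  111100100110
+ 101000101100
= 100101010010  (discard carry-out 1)
Result 100101010010: MSB = 1 → 2386 − 4096 = -1710.
Both addends are negative and so is the stored result: no signed overflow.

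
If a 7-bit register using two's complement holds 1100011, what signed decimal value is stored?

MSB is 1, so the value is negative.
Unsigned reading: 99. Subtract 2^7 = 128: 99 − 128 = -29.

-29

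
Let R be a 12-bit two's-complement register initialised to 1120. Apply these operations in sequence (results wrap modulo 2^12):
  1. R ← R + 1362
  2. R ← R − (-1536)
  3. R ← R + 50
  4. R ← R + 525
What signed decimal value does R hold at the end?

497

Start: R = 1120 = 010001100000.
R = 1120 + 1362 = 2482; wraps to -1614 = 100110110010
R = -1614 − (-1536) = -78 = 111110110010
R = -78 + 50 = -28 = 111111100100
R = -28 + 525 = 497 = 000111110001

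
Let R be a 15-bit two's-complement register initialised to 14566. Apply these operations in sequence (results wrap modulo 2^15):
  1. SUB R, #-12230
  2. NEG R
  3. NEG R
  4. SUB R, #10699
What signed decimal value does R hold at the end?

16097

Start: R = 14566 = 011100011100110.
R = 14566 − (-12230) = 26796; wraps to -5972 = 110100010101100
R = −(-5972) = 5972 = 001011101010100
R = −(5972) = -5972 = 110100010101100
R = -5972 − 10699 = -16671; wraps to 16097 = 011111011100001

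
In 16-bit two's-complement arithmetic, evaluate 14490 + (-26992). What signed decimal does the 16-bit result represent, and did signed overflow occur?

-12502; no overflow

14490 → 0011100010011010
-26992 → 1001011010010000
  0011100010011010
+ 1001011010010000
= 1100111100101010
Result 1100111100101010: MSB = 1 → 53034 − 65536 = -12502.
Addends have opposite signs, so signed overflow cannot occur.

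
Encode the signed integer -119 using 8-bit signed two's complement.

|-119| = 119 = 01110111 in 8 bits.
Invert the bits: 10001000. Add 1: 10001001.

10001001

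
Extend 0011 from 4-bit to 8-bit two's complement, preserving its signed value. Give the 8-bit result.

MSB of 0011 is 0; replicate it into the new high bits.
0000|0011 → 00000011 (still 3).

00000011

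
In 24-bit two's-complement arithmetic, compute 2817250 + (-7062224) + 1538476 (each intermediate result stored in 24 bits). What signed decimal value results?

-2706498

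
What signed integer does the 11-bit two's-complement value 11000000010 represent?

MSB is 1, so the value is negative.
Invert: 00111111101. Add 1: 00111111110 = 510. So the value is −510.

-510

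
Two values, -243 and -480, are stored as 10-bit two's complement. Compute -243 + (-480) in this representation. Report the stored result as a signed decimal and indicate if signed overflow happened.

-243 → 1100001101
-480 → 1000100000
  1100001101
+ 1000100000
= 0100101101  (discard carry-out 1)
Result 0100101101: MSB = 0 → value 301.
Both addends are negative but the stored result is non-negative: signed overflow. The true value -243 + (-480) = -723 lies outside [-512, 511].

301; overflow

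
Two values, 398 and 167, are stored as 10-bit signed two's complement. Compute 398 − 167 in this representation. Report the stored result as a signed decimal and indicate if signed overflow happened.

231; no overflow

398 → 0110001110
167 → 0010100111
Subtract via negate-and-add: invert 0010100111 + 1 = 1101011001 (i.e. -167).
  0110001110
+ 1101011001
= 0011100111  (discard carry-out 1)
Result 0011100111: MSB = 0 → value 231.
Addends (after negating the subtrahend) have opposite signs, so signed overflow cannot occur.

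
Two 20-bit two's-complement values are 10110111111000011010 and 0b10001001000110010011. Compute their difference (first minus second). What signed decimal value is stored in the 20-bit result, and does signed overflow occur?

191623; no overflow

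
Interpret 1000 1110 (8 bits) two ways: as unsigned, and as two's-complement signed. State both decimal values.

Unsigned: 10001110 = 142.
Signed: MSB=1 → 142 − 256 = -114.

unsigned = 142, signed = -114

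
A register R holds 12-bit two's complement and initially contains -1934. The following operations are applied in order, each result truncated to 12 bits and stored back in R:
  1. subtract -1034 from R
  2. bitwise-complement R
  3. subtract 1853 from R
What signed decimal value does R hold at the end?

Start: R = -1934 = 100001110010.
R = -1934 − (-1034) = -900 = 110001111100
R = NOT 110001111100 = 001110000011 = 899
R = 899 − 1853 = -954 = 110001000110

-954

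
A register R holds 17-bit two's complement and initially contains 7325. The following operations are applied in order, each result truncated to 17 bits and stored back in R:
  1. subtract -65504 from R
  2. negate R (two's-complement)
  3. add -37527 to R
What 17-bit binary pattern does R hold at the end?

00101000011101100

Start: R = 7325 = 00001110010011101.
R = 7325 − (-65504) = 72829; wraps to -58243 = 10001110001111101
R = −(-58243) = 58243 = 01110001110000011
R = 58243 + (-37527) = 20716 = 00101000011101100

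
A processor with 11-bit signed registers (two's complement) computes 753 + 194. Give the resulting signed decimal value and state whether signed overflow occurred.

947; no overflow

753 → 01011110001
194 → 00011000010
  01011110001
+ 00011000010
= 01110110011
Result 01110110011: MSB = 0 → value 947.
Both addends are non-negative and so is the stored result: no signed overflow.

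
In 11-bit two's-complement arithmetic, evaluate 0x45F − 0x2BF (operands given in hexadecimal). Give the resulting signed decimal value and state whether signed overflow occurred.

416; overflow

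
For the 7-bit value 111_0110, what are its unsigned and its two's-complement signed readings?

unsigned = 118, signed = -10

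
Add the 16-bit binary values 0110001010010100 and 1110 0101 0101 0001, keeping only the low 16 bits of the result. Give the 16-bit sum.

0100011111100101

  0110001010010100
+ 1110010101010001
= 0100011111100101  (discard carry-out 1)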